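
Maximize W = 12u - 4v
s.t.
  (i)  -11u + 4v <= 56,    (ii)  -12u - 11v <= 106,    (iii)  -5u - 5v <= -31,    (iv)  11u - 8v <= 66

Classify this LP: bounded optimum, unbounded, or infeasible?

unbounded

From the feasible point (-52/25, 207/25), moving in the direction (8, 11) keeps every constraint satisfied while W increases without bound.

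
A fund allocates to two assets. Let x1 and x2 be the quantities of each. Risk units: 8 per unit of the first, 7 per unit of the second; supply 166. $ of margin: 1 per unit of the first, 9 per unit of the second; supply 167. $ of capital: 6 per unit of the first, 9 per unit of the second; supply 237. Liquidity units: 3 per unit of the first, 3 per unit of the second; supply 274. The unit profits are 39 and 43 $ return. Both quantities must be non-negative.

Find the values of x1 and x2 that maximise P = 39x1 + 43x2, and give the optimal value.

x1 = 5, x2 = 18, maximum P = 969

Corner points and P = 39x1 + 43x2:
  (0, 0) → P = 0
  (0, 167/9) → P = 7181/9
  (83/4, 0) → P = 3237/4
  (5, 18) → P = 969

At the optimal vertex, 8x1 + 7x2 = 166 and x1 + 9x2 = 167.
Solving simultaneously gives x1 = 5, x2 = 18.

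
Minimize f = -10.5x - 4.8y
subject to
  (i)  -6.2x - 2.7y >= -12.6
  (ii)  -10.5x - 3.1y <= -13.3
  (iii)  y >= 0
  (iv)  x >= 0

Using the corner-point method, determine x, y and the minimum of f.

Corner points and f = -10.5x - 4.8y:
  (63/31, 0) → f = -1323/62
  (0, 14/3) → f = -112/5
  (19/15, 0) → f = -133/10
  (0, 133/31) → f = -3192/155

At the optimal vertex, -6.2x - 2.7y = -12.6 and x = 0.
Solving simultaneously gives x = 0, y = 14/3.

x = 0, y = 14/3, minimum f = -112/5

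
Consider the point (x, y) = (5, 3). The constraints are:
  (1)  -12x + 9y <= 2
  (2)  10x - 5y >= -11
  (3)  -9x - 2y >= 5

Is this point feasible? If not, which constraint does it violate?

Constraint (3): -9x - 2y = -51, which is not ≥ 5. All other constraints are satisfied.

not feasible — violates (3)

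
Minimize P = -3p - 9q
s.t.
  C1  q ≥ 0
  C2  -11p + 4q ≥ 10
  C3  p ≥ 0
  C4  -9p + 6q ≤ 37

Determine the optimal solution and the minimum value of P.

p = 44/15, q = 317/30, minimum P = -1039/10

Corner points and P = -3p - 9q:
  (0, 5/2) → P = -45/2
  (44/15, 317/30) → P = -1039/10
  (0, 37/6) → P = -111/2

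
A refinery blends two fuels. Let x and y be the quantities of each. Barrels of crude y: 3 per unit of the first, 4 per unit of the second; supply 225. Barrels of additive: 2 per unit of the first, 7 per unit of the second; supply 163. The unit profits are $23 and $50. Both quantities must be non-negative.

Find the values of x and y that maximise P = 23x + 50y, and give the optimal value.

x = 71, y = 3, maximum P = 1783

Corner points and P = 23x + 50y:
  (0, 0) → P = 0
  (0, 163/7) → P = 8150/7
  (75, 0) → P = 1725
  (71, 3) → P = 1783

At the optimal vertex, 3x + 4y = 225 and 2x + 7y = 163.
Solving simultaneously gives x = 71, y = 3.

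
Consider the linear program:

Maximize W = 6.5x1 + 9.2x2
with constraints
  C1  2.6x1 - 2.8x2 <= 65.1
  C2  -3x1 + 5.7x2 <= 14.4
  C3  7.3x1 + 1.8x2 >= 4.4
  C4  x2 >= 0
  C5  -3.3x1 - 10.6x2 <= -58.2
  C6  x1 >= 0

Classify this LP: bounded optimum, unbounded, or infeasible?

Extreme points and W = 6.5x1 + 9.2x2:
  (13713/214, 3879/107) → W = 1605081/2140
  (651/26, 0) → W = 162.75
  (5970/1687, 7404/1687) → W = 534609/8435
  (194/11, 0) → W = 1261/11
The feasible region has finitely many vertices and no improving ray; the maximum is 1605081/2140 at (13713/214, 3879/107).

bounded optimum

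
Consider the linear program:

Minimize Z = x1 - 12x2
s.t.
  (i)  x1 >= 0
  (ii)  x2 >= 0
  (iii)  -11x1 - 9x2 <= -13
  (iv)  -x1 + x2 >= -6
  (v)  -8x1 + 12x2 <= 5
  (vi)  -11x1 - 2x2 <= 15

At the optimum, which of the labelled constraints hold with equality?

Feasible corners and Z = x1 - 12x2:
  (13/11, 0) → Z = 13/11
  (6, 0) → Z = 6
  (37/68, 53/68) → Z = -599/68
  (77/4, 53/4) → Z = -559/4

The minimum is at (77/4, 53/4). Substituting into each constraint, equality holds for (iv) and (v); the remaining constraints have slack.

(iv) and (v)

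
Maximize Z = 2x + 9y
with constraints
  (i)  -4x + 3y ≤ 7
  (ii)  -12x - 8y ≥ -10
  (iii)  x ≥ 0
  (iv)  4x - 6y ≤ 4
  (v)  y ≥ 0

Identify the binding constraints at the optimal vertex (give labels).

Vertices and Z = 2x + 9y:
  (0, 5/4) → Z = 45/4
  (5/6, 0) → Z = 5/3
  (0, 0) → Z = 0

The maximum is at (0, 5/4). Substituting into each constraint, equality holds for (ii) and (iii); the remaining constraints have slack.

(ii) and (iii)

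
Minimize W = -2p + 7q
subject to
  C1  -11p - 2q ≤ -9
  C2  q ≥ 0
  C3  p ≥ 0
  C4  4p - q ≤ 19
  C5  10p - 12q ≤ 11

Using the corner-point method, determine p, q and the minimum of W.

The feasible region is unbounded (it extends along (0, 1), (1, 4)), but W strictly increases along every unbounded feasible direction, so there is no improving ray and the minimum is attained at a vertex.

p = 11/10, q = 0, minimum W = -11/5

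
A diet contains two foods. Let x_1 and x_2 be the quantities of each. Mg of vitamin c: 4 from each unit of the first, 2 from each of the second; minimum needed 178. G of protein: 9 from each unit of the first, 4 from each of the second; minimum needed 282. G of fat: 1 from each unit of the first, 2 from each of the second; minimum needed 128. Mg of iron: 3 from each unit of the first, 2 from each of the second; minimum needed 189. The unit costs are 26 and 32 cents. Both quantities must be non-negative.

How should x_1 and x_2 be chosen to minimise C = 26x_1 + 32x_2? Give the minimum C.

Feasible corners and C = 26x_1 + 32x_2:
  (0, 189/2) → C = 3024
  (128, 0) → C = 3328
  (61/2, 195/4) → C = 2353
The feasible region is unbounded (it extends along (0, 1), (1, 0)), but C strictly increases along every unbounded feasible direction, so there is no improving ray and the minimum is attained at a vertex.

x_1 = 61/2, x_2 = 195/4, minimum C = 2353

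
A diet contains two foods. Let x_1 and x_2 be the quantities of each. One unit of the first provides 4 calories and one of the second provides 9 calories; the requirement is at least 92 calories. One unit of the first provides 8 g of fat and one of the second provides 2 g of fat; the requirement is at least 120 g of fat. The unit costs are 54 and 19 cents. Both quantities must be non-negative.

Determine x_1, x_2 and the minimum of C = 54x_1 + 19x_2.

x_1 = 14, x_2 = 4, minimum C = 832

Feasible corners and C = 54x_1 + 19x_2:
  (0, 60) → C = 1140
  (23, 0) → C = 1242
  (14, 4) → C = 832
The feasible region is unbounded (it extends along (0, 1), (1, 0)), but C strictly increases along every unbounded feasible direction, so there is no improving ray and the minimum is attained at a vertex.

The optimum lies where 4x_1 + 9x_2 = 92 and 8x_1 + 2x_2 = 120.
Solving simultaneously gives x_1 = 14, x_2 = 4.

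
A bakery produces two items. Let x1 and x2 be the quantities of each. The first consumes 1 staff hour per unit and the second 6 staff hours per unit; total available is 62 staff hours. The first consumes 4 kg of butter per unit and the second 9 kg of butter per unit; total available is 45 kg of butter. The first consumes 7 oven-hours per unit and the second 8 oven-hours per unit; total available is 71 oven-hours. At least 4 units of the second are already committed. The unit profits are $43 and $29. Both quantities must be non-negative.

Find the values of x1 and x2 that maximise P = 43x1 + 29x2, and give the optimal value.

x1 = 9/4, x2 = 4, maximum P = 851/4

Feasible corners and P = 43x1 + 29x2:
  (0, 5) → P = 145
  (0, 4) → P = 116
  (9/4, 4) → P = 851/4

At the optimal vertex, 4x1 + 9x2 = 45 and x2 = 4.
Solving simultaneously gives x1 = 9/4, x2 = 4.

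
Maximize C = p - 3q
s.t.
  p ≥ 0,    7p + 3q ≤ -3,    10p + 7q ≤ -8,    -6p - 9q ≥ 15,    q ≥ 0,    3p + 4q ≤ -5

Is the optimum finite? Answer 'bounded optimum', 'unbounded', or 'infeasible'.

infeasible

The boundaries p = 0 and -6p - 9q = 15 meet at (0, -5/3), but that point violates q ≥ 0. Every candidate vertex is excluded by some other constraint, so the feasible region is empty.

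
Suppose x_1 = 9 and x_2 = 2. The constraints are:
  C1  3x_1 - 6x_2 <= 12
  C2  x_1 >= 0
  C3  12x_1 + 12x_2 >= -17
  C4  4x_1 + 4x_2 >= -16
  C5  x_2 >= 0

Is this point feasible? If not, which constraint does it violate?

Constraint C1: 3x_1 - 6x_2 = 15, which is not ≤ 12. All other constraints are satisfied.

not feasible — violates C1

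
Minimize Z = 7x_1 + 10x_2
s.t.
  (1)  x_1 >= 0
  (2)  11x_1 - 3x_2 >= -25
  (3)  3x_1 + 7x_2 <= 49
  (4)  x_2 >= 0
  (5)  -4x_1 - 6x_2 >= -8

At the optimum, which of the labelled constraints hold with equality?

Extreme points and Z = 7x_1 + 10x_2:
  (0, 0) → Z = 0
  (0, 4/3) → Z = 40/3
  (2, 0) → Z = 14

The minimum is at (0, 0). Substituting into each constraint, equality holds for (1) and (4); the remaining constraints have slack.

(1) and (4)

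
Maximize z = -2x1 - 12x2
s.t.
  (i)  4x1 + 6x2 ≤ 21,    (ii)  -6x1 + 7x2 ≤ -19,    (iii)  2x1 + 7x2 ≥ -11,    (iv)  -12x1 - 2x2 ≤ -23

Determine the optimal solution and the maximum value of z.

Feasible corners and z = -2x1 - 12x2:
  (261/64, 25/32) → z = -561/32
  (213/16, -43/8) → z = 303/8
  (199/96, -15/16) → z = 341/48
  (183/80, -89/40) → z = 177/8

The binding constraints are 4x1 + 6x2 = 21 and 2x1 + 7x2 = -11.
Solving simultaneously gives x1 = 213/16, x2 = -43/8.

x1 = 213/16, x2 = -43/8, maximum z = 303/8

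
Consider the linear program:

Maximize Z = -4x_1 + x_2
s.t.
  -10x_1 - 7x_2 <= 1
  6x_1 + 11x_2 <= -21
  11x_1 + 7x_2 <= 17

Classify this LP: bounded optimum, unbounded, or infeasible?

bounded optimum

Feasible corners and Z = -4x_1 + x_2:
  (2, -3) → Z = -11
  (18, -181/7) → Z = -685/7
  (334/79, -333/79) → Z = -1669/79
The feasible region has finitely many vertices and no improving ray; the maximum is -11 at (2, -3).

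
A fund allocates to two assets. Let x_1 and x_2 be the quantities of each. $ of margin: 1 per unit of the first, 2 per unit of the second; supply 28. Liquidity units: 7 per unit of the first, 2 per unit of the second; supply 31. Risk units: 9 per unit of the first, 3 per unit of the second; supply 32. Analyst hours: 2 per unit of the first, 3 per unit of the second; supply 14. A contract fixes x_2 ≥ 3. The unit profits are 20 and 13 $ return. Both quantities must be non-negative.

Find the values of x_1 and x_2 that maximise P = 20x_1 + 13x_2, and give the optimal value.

Extreme points and P = 20x_1 + 13x_2:
  (0, 14/3) → P = 182/3
  (0, 3) → P = 39
  (5/2, 3) → P = 89

x_1 = 5/2, x_2 = 3, maximum P = 89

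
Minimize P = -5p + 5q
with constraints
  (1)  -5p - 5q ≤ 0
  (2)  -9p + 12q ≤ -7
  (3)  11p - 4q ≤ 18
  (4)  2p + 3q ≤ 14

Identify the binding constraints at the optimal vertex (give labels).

Vertices and P = -5p + 5q:
  (1/3, -1/3) → P = -10/3
  (6/5, -6/5) → P = -12
  (47/24, 85/96) → P = -515/96

The minimum is at (6/5, -6/5). Substituting into each constraint, equality holds for (1) and (3); the remaining constraints have slack.

(1) and (3)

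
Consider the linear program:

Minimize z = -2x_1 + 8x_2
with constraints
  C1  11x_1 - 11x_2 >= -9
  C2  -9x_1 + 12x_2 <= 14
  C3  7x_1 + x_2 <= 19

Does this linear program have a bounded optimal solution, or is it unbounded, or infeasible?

unbounded

From the feasible point (46/33, 73/33), moving in the direction (-11, -11) keeps every constraint satisfied while z decreases without bound.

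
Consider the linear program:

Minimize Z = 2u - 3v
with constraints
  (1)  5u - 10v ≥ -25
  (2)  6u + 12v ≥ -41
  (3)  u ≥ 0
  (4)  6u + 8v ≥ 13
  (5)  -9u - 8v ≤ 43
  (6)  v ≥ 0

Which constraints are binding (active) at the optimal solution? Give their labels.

Extreme points and Z = 2u - 3v:
  (0, 5/2) → Z = -15/2
  (0, 13/8) → Z = -39/8
  (13/6, 0) → Z = 13/3
The feasible region is unbounded (it extends along (2, 1), (1, 0)), but Z strictly increases along every unbounded feasible direction, so there is no improving ray and the minimum is attained at a vertex.

The minimum is at (0, 5/2). Substituting into each constraint, equality holds for (1) and (3); the remaining constraints have slack.

(1) and (3)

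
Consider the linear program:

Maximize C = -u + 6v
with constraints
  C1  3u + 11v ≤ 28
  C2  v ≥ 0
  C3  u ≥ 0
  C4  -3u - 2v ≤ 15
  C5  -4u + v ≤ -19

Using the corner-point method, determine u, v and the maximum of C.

Corner points and C = -u + 6v:
  (28/3, 0) → C = -28/3
  (237/47, 55/47) → C = 93/47
  (19/4, 0) → C = -19/4

u = 237/47, v = 55/47, maximum C = 93/47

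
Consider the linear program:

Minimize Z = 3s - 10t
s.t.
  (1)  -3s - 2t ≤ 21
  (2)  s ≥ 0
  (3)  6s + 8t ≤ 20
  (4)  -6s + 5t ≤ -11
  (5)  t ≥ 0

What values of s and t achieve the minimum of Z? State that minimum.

Extreme points and Z = 3s - 10t:
  (94/39, 9/13) → Z = 4/13
  (10/3, 0) → Z = 10
  (11/6, 0) → Z = 11/2

The optimum lies where 6s + 8t = 20 and -6s + 5t = -11.
Solving simultaneously gives s = 94/39, t = 9/13.

s = 94/39, t = 9/13, minimum Z = 4/13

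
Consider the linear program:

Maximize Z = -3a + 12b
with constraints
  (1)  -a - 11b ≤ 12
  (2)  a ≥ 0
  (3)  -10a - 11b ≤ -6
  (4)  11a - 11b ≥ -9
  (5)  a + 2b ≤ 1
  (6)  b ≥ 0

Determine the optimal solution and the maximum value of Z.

Extreme points and Z = -3a + 12b:
  (1/9, 4/9) → Z = 5
  (3/5, 0) → Z = -9/5
  (1, 0) → Z = -3

At the optimal vertex, -10a - 11b = -6 and a + 2b = 1.
Solving simultaneously gives a = 1/9, b = 4/9.

a = 1/9, b = 4/9, maximum Z = 5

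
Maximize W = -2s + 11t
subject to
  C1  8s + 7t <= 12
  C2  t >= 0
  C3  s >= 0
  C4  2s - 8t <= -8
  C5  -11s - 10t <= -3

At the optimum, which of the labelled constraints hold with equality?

C1 and C3

Corner points and W = -2s + 11t:
  (0, 12/7) → W = 132/7
  (20/39, 44/39) → W = 148/13
  (0, 1) → W = 11

The maximum is at (0, 12/7). Substituting into each constraint, equality holds for C1 and C3; the remaining constraints have slack.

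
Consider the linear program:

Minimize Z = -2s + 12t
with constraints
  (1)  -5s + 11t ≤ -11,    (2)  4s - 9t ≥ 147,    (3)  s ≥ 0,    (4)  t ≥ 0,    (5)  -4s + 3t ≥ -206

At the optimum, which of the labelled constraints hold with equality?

Feasible corners and Z = -2s + 12t:
  (147/4, 0) → Z = -147/2
  (471/8, 59/6) → Z = 1/4
  (103/2, 0) → Z = -103

The minimum is at (103/2, 0). Substituting into each constraint, equality holds for (4) and (5); the remaining constraints have slack.

(4) and (5)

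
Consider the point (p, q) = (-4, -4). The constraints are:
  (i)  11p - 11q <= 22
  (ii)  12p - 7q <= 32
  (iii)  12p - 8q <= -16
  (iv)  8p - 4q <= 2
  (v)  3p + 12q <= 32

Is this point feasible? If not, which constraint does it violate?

feasible

(i): 0 ≤ 22 ✓
(ii): -20 ≤ 32 ✓
(iii): -16 ≤ -16 ✓
(iv): -16 ≤ 2 ✓
(v): -60 ≤ 32 ✓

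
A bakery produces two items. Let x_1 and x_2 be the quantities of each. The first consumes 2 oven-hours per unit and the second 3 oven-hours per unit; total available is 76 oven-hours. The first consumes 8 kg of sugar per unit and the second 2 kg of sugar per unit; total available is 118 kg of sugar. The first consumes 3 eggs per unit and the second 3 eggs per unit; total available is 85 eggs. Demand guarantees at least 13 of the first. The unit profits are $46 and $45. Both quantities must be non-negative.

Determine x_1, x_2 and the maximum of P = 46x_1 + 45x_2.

x_1 = 13, x_2 = 7, maximum P = 913

Feasible corners and P = 46x_1 + 45x_2:
  (59/4, 0) → P = 1357/2
  (13, 0) → P = 598
  (13, 7) → P = 913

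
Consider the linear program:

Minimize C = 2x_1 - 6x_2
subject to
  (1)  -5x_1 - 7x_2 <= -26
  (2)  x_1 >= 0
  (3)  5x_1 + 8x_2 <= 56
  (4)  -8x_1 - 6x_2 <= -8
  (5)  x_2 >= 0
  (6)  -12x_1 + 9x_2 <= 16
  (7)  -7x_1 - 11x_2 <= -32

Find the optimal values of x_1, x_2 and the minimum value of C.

Vertices and C = 2x_1 - 6x_2:
  (26/5, 0) → C = 52/5
  (122/129, 392/129) → C = -2108/129
  (56/5, 0) → C = 112/5
  (8/3, 16/3) → C = -80/3

x_1 = 8/3, x_2 = 16/3, minimum C = -80/3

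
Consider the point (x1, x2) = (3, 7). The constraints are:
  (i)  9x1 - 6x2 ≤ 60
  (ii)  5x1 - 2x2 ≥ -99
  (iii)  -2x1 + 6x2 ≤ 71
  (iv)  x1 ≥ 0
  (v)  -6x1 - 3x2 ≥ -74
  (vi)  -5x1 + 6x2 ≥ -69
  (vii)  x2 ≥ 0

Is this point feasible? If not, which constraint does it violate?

feasible

(i): -15 ≤ 60 ✓
(ii): 1 ≥ -99 ✓
(iii): 36 ≤ 71 ✓
(iv): 3 ≥ 0 ✓
(v): -39 ≥ -74 ✓
(vi): 27 ≥ -69 ✓
(vii): 7 ≥ 0 ✓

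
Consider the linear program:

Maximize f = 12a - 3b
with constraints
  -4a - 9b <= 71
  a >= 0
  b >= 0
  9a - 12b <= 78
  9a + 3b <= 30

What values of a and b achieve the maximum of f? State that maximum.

a = 10/3, b = 0, maximum f = 40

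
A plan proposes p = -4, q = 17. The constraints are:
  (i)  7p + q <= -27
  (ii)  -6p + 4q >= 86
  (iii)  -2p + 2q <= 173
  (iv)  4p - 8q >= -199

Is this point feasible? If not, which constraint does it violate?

Constraint (i): 7p + q = -11, which is not ≤ -27. All other constraints are satisfied.

not feasible — violates (i)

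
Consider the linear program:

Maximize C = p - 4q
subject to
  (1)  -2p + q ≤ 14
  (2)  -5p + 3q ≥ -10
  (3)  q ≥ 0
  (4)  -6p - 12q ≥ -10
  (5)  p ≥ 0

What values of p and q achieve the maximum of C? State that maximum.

p = 5/3, q = 0, maximum C = 5/3

At the optimal vertex, q = 0 and -6p - 12q = -10.
Solving simultaneously gives p = 5/3, q = 0.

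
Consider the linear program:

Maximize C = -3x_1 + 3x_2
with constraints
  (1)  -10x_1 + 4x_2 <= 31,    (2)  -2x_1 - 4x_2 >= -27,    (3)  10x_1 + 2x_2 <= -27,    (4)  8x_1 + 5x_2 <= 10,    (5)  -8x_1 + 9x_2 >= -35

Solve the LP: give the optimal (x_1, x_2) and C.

x_1 = -17/6, x_2 = 2/3, maximum C = 21/2

Feasible corners and C = -3x_1 + 3x_2:
  (-17/6, 2/3) → C = 21/2
  (-419/58, -299/29) → C = -537/58
  (-173/106, -283/53) → C = -1179/106

The binding constraints are -10x_1 + 4x_2 = 31 and 10x_1 + 2x_2 = -27.
Solving simultaneously gives x_1 = -17/6, x_2 = 2/3.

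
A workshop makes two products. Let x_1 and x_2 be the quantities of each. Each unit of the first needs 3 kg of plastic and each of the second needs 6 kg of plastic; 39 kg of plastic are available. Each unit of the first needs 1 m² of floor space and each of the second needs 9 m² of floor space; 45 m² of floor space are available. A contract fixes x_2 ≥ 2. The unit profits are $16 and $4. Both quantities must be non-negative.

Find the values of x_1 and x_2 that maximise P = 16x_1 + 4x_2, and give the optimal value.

x_1 = 9, x_2 = 2, maximum P = 152

Vertices and P = 16x_1 + 4x_2:
  (0, 5) → P = 20
  (0, 2) → P = 8
  (27/7, 32/7) → P = 80
  (9, 2) → P = 152

The optimum lies where 3x_1 + 6x_2 = 39 and x_2 = 2.
Solving simultaneously gives x_1 = 9, x_2 = 2.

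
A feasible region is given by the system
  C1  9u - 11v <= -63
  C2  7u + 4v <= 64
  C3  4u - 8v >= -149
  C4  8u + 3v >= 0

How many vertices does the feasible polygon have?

Pairwise boundary intersections that survive every other constraint:
  (4, 9)
  (-189/115, 504/115)
  (-7/6, 433/24)
  (-447/76, 298/19)

4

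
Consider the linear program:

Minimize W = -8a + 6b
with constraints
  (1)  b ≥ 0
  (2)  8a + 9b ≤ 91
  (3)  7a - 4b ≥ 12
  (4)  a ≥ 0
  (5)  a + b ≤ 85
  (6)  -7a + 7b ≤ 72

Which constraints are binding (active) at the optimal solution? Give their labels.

(1) and (2)

Extreme points and W = -8a + 6b:
  (91/8, 0) → W = -91
  (12/7, 0) → W = -96/7
  (472/95, 541/95) → W = -106/19

The minimum is at (91/8, 0). Substituting into each constraint, equality holds for (1) and (2); the remaining constraints have slack.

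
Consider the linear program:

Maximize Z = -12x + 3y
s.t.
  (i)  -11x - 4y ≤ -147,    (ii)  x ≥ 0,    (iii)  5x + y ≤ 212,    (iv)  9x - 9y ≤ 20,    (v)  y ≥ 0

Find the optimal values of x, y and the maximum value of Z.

x = 0, y = 212, maximum Z = 636

Feasible corners and Z = -12x + 3y:
  (0, 147/4) → Z = 441/4
  (1403/135, 1103/135) → Z = -501/5
  (0, 212) → Z = 636
  (964/27, 904/27) → Z = -328

The optimum lies where x = 0 and 5x + y = 212.
Solving simultaneously gives x = 0, y = 212.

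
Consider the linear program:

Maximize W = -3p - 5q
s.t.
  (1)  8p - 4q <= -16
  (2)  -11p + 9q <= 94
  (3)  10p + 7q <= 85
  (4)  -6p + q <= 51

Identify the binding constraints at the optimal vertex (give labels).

(1) and (4)

Corner points and W = -3p - 5q:
  (19/8, 35/4) → W = -407/8
  (-47/4, -39/2) → W = 531/4
  (107/167, 1875/167) → W = -9696/167
  (-365/43, 3/43) → W = 1080/43

The maximum is at (-47/4, -39/2). Substituting into each constraint, equality holds for (1) and (4); the remaining constraints have slack.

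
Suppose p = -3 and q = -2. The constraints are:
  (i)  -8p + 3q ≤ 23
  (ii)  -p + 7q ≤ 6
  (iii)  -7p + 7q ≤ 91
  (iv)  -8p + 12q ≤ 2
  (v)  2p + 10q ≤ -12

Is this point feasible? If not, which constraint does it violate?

feasible

(i): 18 ≤ 23 ✓
(ii): -11 ≤ 6 ✓
(iii): 7 ≤ 91 ✓
(iv): 0 ≤ 2 ✓
(v): -26 ≤ -12 ✓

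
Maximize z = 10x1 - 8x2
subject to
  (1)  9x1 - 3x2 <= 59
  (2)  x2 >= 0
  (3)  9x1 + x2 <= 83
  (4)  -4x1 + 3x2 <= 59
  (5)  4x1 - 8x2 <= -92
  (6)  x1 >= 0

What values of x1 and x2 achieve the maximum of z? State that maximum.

x1 = 143/19, x2 = 290/19, maximum z = -890/19

Vertices and z = 10x1 - 8x2:
  (190/31, 863/31) → z = -5004/31
  (143/19, 290/19) → z = -890/19
  (0, 59/3) → z = -472/3
  (0, 23/2) → z = -92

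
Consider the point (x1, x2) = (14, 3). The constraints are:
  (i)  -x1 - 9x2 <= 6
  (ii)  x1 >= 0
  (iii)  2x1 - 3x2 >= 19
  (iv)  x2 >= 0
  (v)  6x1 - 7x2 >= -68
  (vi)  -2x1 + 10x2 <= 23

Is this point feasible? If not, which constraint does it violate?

(i): -41 ≤ 6 ✓
(ii): 14 ≥ 0 ✓
(iii): 19 ≥ 19 ✓
(iv): 3 ≥ 0 ✓
(v): 63 ≥ -68 ✓
(vi): 2 ≤ 23 ✓

feasible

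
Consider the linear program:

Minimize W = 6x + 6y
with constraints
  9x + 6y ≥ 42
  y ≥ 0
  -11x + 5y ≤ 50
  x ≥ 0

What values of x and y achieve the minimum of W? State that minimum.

x = 14/3, y = 0, minimum W = 28

Feasible corners and W = 6x + 6y:
  (14/3, 0) → W = 28
  (0, 7) → W = 42
  (0, 10) → W = 60
The feasible region is unbounded (it extends along (5, 11), (1, 0)), but W strictly increases along every unbounded feasible direction, so there is no improving ray and the minimum is attained at a vertex.

The optimum lies where 9x + 6y = 42 and y = 0.
Solving simultaneously gives x = 14/3, y = 0.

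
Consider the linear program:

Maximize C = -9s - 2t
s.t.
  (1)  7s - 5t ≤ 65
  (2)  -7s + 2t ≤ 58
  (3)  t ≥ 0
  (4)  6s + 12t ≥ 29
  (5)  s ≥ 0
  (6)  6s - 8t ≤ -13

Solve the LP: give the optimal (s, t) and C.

Vertices and C = -9s - 2t:
  (45/2, 37/2) → C = -479/2
  (0, 29) → C = -58
  (0, 29/12) → C = -29/6
  (19/30, 21/10) → C = -99/10
The feasible region is unbounded (it extends along (2, 7), (5, 7)), but C strictly decreases along every unbounded feasible direction, so there is no improving ray and the maximum is attained at a vertex.

The optimum lies where 6s + 12t = 29 and s = 0.
Solving simultaneously gives s = 0, t = 29/12.

s = 0, t = 29/12, maximum C = -29/6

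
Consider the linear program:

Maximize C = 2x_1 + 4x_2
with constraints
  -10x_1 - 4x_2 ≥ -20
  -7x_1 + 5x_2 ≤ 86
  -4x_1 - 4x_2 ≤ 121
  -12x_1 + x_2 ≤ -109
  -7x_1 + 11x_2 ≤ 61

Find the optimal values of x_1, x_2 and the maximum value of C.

Feasible corners and C = 2x_1 + 4x_2:
  (47/2, -215/4) → C = -168
  (228/29, -425/29) → C = -1244/29
  (315/52, -472/13) → C = -3461/26

The binding constraints are -10x_1 - 4x_2 = -20 and -12x_1 + x_2 = -109.
Solving simultaneously gives x_1 = 228/29, x_2 = -425/29.

x_1 = 228/29, x_2 = -425/29, maximum C = -1244/29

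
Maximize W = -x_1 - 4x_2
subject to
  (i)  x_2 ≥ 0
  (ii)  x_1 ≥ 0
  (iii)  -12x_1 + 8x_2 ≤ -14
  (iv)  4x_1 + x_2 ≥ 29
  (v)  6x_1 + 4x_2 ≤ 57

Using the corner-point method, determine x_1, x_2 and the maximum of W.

x_1 = 29/4, x_2 = 0, maximum W = -29/4

Corner points and W = -x_1 - 4x_2:
  (29/4, 0) → W = -29/4
  (19/2, 0) → W = -19/2
  (59/10, 27/5) → W = -55/2

The optimum lies where x_2 = 0 and 4x_1 + x_2 = 29.
Solving simultaneously gives x_1 = 29/4, x_2 = 0.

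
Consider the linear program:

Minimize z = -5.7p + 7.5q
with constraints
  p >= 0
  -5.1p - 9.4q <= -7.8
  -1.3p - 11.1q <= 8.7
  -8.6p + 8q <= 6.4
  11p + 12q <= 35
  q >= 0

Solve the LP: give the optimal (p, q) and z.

p = 35/11, q = 0, minimum z = -399/22

Extreme points and z = -5.7p + 7.5q:
  (56/3041, 2493/3041) → z = 183783/30410
  (26/17, 0) → z = -741/85
  (254/239, 1857/956) → z = 81363/9560
  (35/11, 0) → z = -399/22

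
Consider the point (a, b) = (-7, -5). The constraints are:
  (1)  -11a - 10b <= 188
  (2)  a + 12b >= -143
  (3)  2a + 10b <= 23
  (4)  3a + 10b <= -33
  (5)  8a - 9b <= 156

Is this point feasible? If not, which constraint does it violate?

(1): 127 ≤ 188 ✓
(2): -67 ≥ -143 ✓
(3): -64 ≤ 23 ✓
(4): -71 ≤ -33 ✓
(5): -11 ≤ 156 ✓

feasible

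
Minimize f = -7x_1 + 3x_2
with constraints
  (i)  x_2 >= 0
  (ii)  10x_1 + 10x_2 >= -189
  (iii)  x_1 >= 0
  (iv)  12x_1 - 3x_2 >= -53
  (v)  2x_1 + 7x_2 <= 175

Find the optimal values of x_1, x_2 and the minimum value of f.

x_1 = 175/2, x_2 = 0, minimum f = -1225/2

Feasible corners and f = -7x_1 + 3x_2:
  (0, 0) → f = 0
  (175/2, 0) → f = -1225/2
  (0, 53/3) → f = 53
  (77/45, 1103/45) → f = 554/9

At the optimal vertex, x_2 = 0 and 2x_1 + 7x_2 = 175.
Solving simultaneously gives x_1 = 175/2, x_2 = 0.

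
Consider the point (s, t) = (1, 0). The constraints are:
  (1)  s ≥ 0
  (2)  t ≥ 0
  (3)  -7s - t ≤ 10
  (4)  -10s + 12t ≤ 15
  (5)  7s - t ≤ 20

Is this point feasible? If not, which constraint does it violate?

(1): 1 ≥ 0 ✓
(2): 0 ≥ 0 ✓
(3): -7 ≤ 10 ✓
(4): -10 ≤ 15 ✓
(5): 7 ≤ 20 ✓

feasible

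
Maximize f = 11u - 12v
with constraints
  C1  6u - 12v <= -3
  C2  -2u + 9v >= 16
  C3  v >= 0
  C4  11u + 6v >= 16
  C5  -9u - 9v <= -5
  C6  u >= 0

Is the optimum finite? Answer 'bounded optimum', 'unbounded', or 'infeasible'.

unbounded

From the feasible point (11/2, 3), moving in the direction (12, 6) keeps every constraint satisfied while f increases without bound.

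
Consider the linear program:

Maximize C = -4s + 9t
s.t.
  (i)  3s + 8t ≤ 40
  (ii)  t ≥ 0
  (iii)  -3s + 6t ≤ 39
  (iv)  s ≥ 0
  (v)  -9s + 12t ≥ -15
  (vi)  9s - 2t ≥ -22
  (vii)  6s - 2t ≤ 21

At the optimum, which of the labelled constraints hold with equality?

(i) and (iv)

Corner points and C = -4s + 9t:
  (0, 5) → C = 45
  (124/27, 59/18) → C = 601/54
  (0, 0) → C = 0
  (5/3, 0) → C = -20/3
  (37/9, 11/6) → C = 1/18

The maximum is at (0, 5). Substituting into each constraint, equality holds for (i) and (iv); the remaining constraints have slack.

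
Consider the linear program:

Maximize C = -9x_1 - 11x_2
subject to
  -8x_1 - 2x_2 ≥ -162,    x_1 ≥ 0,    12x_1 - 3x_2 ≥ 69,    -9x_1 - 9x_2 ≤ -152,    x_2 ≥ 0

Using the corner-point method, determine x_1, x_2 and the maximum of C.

x_1 = 152/9, x_2 = 0, maximum C = -152

Extreme points and C = -9x_1 - 11x_2:
  (13, 29) → C = -436
  (81/4, 0) → C = -729/4
  (359/45, 401/45) → C = -7642/45
  (152/9, 0) → C = -152

The binding constraints are -9x_1 - 9x_2 = -152 and x_2 = 0.
Solving simultaneously gives x_1 = 152/9, x_2 = 0.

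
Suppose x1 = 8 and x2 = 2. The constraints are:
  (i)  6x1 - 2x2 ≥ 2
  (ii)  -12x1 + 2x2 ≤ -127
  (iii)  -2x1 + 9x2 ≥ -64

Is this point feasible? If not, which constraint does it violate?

not feasible — violates (ii)

Constraint (ii): -12x1 + 2x2 = -92, which is not ≤ -127. All other constraints are satisfied.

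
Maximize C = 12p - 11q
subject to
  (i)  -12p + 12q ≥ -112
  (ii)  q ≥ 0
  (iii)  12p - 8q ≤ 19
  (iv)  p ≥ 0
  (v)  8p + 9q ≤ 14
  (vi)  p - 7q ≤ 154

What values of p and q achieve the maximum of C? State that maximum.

p = 19/12, q = 0, maximum C = 19

Extreme points and C = 12p - 11q:
  (19/12, 0) → C = 19
  (0, 0) → C = 0
  (283/172, 4/43) → C = 805/43
  (0, 14/9) → C = -154/9

The optimum lies where q = 0 and 12p - 8q = 19.
Solving simultaneously gives p = 19/12, q = 0.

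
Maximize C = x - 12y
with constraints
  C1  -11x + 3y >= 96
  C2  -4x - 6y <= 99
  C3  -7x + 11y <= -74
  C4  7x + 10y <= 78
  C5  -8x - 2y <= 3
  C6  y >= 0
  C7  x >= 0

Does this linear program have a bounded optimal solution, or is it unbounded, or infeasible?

infeasible

The boundaries -7x + 11y = -74 and 7x + 10y = 78 meet at (1598/147, 4/21), but that point violates -11x + 3y ≥ 96. Every candidate vertex is excluded by some other constraint, so the feasible region is empty.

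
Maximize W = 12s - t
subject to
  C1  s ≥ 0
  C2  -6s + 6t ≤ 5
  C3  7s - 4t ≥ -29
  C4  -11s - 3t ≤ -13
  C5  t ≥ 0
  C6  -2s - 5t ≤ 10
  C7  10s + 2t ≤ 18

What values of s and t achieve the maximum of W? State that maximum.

s = 9/5, t = 0, maximum W = 108/5

Extreme points and W = 12s - t:
  (3/4, 19/12) → W = 89/12
  (49/36, 79/36) → W = 509/36
  (13/11, 0) → W = 156/11
  (9/5, 0) → W = 108/5

At the optimal vertex, t = 0 and 10s + 2t = 18.
Solving simultaneously gives s = 9/5, t = 0.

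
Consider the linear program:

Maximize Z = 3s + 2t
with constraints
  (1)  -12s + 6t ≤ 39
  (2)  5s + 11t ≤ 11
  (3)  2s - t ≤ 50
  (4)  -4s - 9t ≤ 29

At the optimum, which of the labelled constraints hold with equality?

Feasible corners and Z = 3s + 2t:
  (-121/54, 109/54) → Z = -145/54
  (-175/44, -16/11) → Z = -653/44
  (187/9, -76/9) → Z = 409/9
  (421/22, -129/11) → Z = 747/22

The maximum is at (187/9, -76/9). Substituting into each constraint, equality holds for (2) and (3); the remaining constraints have slack.

(2) and (3)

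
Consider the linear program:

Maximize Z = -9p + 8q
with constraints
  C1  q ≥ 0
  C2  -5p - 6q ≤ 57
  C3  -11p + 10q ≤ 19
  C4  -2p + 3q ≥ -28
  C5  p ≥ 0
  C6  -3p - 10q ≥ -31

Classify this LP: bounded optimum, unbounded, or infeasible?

Extreme points and Z = -9p + 8q:
  (0, 0) → Z = 0
  (31/3, 0) → Z = -93
  (0, 19/10) → Z = 76/5
  (6/7, 199/70) → Z = 526/35
The feasible region has finitely many vertices and no improving ray; the maximum is 76/5 at (0, 19/10).

bounded optimum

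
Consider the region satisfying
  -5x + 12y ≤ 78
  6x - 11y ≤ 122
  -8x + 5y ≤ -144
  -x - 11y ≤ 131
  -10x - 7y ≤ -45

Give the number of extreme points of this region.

3

Pairwise boundary intersections that survive every other constraint:
  (2322/17, 1078/17)
  (2118/71, 1344/71)
  (487/29, -56/29)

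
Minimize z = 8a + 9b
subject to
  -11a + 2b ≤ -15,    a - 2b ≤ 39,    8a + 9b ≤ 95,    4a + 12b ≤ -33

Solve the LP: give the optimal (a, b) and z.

a = -12/5, b = -207/10, minimum z = -411/2

Vertices and z = 8a + 9b:
  (-12/5, -207/10) → z = -411/2
  (57/70, -423/140) → z = -579/28
  (201/10, -189/20) → z = 303/4

The optimum lies where -11a + 2b = -15 and a - 2b = 39.
Solving simultaneously gives a = -12/5, b = -207/10.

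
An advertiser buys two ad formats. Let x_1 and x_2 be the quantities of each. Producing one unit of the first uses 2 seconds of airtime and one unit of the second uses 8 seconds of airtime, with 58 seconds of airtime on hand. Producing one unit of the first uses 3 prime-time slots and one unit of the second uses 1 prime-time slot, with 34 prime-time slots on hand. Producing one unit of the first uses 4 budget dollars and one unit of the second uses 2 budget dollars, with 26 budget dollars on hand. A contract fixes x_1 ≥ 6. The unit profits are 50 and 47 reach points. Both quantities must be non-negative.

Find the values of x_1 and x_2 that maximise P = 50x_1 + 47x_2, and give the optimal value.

x_1 = 6, x_2 = 1, maximum P = 347

Extreme points and P = 50x_1 + 47x_2:
  (13/2, 0) → P = 325
  (6, 0) → P = 300
  (6, 1) → P = 347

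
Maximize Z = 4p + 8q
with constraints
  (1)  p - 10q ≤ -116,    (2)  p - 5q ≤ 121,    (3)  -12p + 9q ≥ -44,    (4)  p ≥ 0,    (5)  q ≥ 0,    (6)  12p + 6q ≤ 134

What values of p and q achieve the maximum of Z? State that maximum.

Vertices and Z = 4p + 8q:
  (0, 58/5) → Z = 464/5
  (46/9, 109/9) → Z = 352/3
  (0, 67/3) → Z = 536/3

The optimum lies where p = 0 and 12p + 6q = 134.
Solving simultaneously gives p = 0, q = 67/3.

p = 0, q = 67/3, maximum Z = 536/3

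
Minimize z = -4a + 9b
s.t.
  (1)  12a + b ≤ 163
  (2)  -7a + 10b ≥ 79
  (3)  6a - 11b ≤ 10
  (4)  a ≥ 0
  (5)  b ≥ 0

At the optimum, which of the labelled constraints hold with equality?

(2) and (4)

Extreme points and z = -4a + 9b:
  (1551/127, 2089/127) → z = 12597/127
  (0, 163) → z = 1467
  (0, 79/10) → z = 711/10

The minimum is at (0, 79/10). Substituting into each constraint, equality holds for (2) and (4); the remaining constraints have slack.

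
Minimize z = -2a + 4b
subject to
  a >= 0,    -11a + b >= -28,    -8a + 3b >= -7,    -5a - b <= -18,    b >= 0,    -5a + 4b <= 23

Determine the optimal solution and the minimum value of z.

a = 61/23, b = 109/23, minimum z = 314/23

Corner points and z = -2a + 4b:
  (77/25, 147/25) → z = 434/25
  (45/13, 131/13) → z = 434/13
  (61/23, 109/23) → z = 314/23
  (49/25, 41/5) → z = 722/25

The binding constraints are -8a + 3b = -7 and -5a - b = -18.
Solving simultaneously gives a = 61/23, b = 109/23.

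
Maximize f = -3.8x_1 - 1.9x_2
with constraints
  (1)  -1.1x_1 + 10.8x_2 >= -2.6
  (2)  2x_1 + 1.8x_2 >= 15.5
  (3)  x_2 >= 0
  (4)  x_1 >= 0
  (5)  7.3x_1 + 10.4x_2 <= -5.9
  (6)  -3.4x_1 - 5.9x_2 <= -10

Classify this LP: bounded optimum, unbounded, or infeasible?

The boundaries -1.1x_1 + 10.8x_2 = -2.6 and 2x_1 + 1.8x_2 = 15.5 meet at (956/131, 395/786), but that point violates 7.3x_1 + 10.4x_2 ≤ -5.9. Every candidate vertex is excluded by some other constraint, so the feasible region is empty.

infeasible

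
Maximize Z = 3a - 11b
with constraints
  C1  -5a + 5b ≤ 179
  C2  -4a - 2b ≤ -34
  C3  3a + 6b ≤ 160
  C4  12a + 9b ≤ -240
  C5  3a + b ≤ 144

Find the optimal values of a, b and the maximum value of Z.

a = 127, b = -237, maximum Z = 2988

Feasible corners and Z = 3a - 11b:
  (131/2, -114) → Z = 2901/2
  (127, -237) → Z = 2988
  (512/5, -816/5) → Z = 10512/5

The optimum lies where -4a - 2b = -34 and 3a + b = 144.
Solving simultaneously gives a = 127, b = -237.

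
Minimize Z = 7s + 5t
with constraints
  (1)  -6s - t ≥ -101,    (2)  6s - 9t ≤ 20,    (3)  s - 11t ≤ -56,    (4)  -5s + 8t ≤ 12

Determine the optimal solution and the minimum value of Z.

s = 316/47, t = 268/47, minimum Z = 3552/47

Extreme points and Z = 7s + 5t:
  (929/60, 81/10) → Z = 8933/60
  (796/53, 577/53) → Z = 8457/53
  (724/57, 356/57) → Z = 6848/57
  (316/47, 268/47) → Z = 3552/47

The binding constraints are s - 11t = -56 and -5s + 8t = 12.
Solving simultaneously gives s = 316/47, t = 268/47.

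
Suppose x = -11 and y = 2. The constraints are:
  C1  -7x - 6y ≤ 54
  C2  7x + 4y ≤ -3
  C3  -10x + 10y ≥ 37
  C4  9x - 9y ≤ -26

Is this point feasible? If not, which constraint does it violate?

Constraint C1: -7x - 6y = 65, which is not ≤ 54. All other constraints are satisfied.

not feasible — violates C1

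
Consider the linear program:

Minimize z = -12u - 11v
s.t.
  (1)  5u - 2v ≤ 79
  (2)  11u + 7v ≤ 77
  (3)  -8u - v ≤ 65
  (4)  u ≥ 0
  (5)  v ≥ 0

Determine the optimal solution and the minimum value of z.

u = 0, v = 11, minimum z = -121

Feasible corners and z = -12u - 11v:
  (0, 11) → z = -121
  (7, 0) → z = -84
  (0, 0) → z = 0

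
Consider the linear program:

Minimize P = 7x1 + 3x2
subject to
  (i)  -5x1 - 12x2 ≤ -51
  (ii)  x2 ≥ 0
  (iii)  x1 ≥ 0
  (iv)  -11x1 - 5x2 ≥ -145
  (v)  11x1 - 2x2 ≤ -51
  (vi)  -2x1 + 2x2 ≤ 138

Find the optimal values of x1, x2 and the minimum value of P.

x1 = 0, x2 = 51/2, minimum P = 153/2

Extreme points and P = 7x1 + 3x2:
  (0, 29) → P = 87
  (0, 51/2) → P = 153/2
  (5/11, 28) → P = 959/11

The optimum lies where x1 = 0 and 11x1 - 2x2 = -51.
Solving simultaneously gives x1 = 0, x2 = 51/2.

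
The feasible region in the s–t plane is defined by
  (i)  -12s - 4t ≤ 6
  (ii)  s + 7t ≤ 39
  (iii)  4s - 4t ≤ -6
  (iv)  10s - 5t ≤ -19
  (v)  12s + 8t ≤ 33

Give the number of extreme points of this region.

Intersecting each pair of boundary lines and keeping only the points that satisfy every inequality leaves:
  (-99/40, 237/40)
  (-53/50, 42/25)
  (-81/76, 435/76)
  (13/140, 279/70)

4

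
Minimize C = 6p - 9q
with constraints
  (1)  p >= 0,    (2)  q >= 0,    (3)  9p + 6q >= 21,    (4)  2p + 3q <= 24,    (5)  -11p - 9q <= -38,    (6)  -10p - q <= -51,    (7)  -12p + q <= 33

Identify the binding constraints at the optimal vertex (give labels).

Feasible corners and C = 6p - 9q:
  (12, 0) → C = 72
  (51/10, 0) → C = 153/5
  (129/28, 69/14) → C = -117/7

The minimum is at (129/28, 69/14). Substituting into each constraint, equality holds for (4) and (6); the remaining constraints have slack.

(4) and (6)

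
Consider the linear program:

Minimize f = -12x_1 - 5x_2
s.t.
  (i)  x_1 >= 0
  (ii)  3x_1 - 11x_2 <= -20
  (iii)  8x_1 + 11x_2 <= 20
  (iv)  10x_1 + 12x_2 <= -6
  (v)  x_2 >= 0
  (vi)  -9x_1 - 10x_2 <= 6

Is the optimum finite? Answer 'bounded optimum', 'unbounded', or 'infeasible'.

The boundaries x_1 = 0 and 3x_1 - 11x_2 = -20 meet at (0, 20/11), but that point violates 10x_1 + 12x_2 ≤ -6. Every candidate vertex is excluded by some other constraint, so the feasible region is empty.

infeasible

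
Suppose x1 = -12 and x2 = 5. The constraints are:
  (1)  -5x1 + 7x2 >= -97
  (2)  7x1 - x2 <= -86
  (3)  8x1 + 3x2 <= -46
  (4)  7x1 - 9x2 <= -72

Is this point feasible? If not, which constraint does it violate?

feasible

(1): 95 ≥ -97 ✓
(2): -89 ≤ -86 ✓
(3): -81 ≤ -46 ✓
(4): -129 ≤ -72 ✓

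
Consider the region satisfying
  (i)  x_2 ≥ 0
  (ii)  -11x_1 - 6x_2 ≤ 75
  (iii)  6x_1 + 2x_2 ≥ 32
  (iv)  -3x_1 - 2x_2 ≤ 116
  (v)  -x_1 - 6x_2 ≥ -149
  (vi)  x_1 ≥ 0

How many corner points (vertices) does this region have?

Intersecting each pair of boundary lines and keeping only the points that satisfy every inequality leaves:
  (16/3, 0)
  (149, 0)
  (0, 16)
  (0, 149/6)

4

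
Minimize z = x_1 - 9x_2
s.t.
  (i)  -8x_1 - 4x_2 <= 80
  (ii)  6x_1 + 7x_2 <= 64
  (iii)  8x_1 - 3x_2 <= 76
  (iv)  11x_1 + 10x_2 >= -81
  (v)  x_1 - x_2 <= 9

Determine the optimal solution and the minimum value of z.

x_1 = -51/2, x_2 = 31, minimum z = -609/2

Vertices and z = x_1 - 9x_2:
  (-51/2, 31) → z = -609/2
  (-119/9, 58/9) → z = -641/9
  (127/13, 10/13) → z = 37/13
  (3/7, -60/7) → z = 543/7

At the optimal vertex, -8x_1 - 4x_2 = 80 and 6x_1 + 7x_2 = 64.
Solving simultaneously gives x_1 = -51/2, x_2 = 31.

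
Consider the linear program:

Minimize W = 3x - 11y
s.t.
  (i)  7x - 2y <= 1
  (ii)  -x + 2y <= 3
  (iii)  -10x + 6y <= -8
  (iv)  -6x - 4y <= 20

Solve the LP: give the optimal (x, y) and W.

x = -5/11, y = -23/11, minimum W = 238/11

Corner points and W = 3x - 11y:
  (-5/11, -23/11) → W = 238/11
  (-9/10, -73/20) → W = 749/20
  (-22/19, -62/19) → W = 616/19

At the optimal vertex, 7x - 2y = 1 and -10x + 6y = -8.
Solving simultaneously gives x = -5/11, y = -23/11.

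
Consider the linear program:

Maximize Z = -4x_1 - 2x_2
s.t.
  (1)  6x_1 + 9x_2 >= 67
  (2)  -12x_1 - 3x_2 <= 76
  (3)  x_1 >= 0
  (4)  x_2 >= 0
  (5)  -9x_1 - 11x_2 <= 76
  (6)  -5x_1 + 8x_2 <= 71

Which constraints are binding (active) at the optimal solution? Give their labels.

Vertices and Z = -4x_1 - 2x_2:
  (0, 67/9) → Z = -134/9
  (67/6, 0) → Z = -134/3
  (0, 71/8) → Z = -71/4
The feasible region is unbounded (it extends along (1, 0), (8, 5)), but Z strictly decreases along every unbounded feasible direction, so there is no improving ray and the maximum is attained at a vertex.

The maximum is at (0, 67/9). Substituting into each constraint, equality holds for (1) and (3); the remaining constraints have slack.

(1) and (3)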